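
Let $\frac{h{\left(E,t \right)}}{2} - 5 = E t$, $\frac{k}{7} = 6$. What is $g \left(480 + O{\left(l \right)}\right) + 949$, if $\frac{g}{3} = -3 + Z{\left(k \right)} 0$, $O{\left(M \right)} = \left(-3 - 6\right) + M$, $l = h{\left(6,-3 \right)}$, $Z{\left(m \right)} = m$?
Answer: $-3056$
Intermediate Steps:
$k = 42$ ($k = 7 \cdot 6 = 42$)
$h{\left(E,t \right)} = 10 + 2 E t$
$l = -26$ ($l = 10 + 2 \cdot 6 \left(-3\right) = 10 - 36 = -26$)
$O{\left(M \right)} = -9 + M$
$g = -9$ ($g = 3 \left(-3 + 42 \cdot 0\right) = 3 \left(-3 + 0\right) = 3 \left(-3\right) = -9$)
$g \left(480 + O{\left(l \right)}\right) + 949 = - 9 \left(480 - 35\right) + 949 = \left(-9\right) 445 + 949 = -4005 + 949 = -3056$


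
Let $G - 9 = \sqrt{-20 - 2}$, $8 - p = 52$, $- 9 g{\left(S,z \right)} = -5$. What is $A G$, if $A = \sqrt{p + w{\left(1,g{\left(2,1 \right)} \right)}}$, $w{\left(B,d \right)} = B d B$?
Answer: $- \frac{\sqrt{8602}}{3} + 3 i \sqrt{391} \approx -30.916 + 59.321 i$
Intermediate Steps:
$g{\left(S,z \right)} = \frac{5}{9}$ ($g{\left(S,z \right)} = \left(- \frac{1}{9}\right) \left(-5\right) = \frac{5}{9}$)
$p = -44$ ($p = 8 - 52 = -44$)
$G = 9 + i \sqrt{22}$ ($G = 9 + \sqrt{-20 - 2} = 9 + \sqrt{-22} = 9 + i \sqrt{22} \approx 9.0 + 4.6904 i$)
$w{\left(B,d \right)} = d B^{2}$
$A = \frac{i \sqrt{391}}{3}$ ($A = \sqrt{-44 + \frac{5 \cdot 1^{2}}{9}} = \sqrt{-44 + \frac{5}{9} \cdot 1} = \sqrt{-44 + \frac{5}{9}} = \sqrt{- \frac{391}{9}} = \frac{i \sqrt{391}}{3} \approx 6.5912 i$)
$A G = \frac{i \sqrt{391}}{3} \left(9 + i \sqrt{22}\right) = \frac{i \sqrt{391} \left(9 + i \sqrt{22}\right)}{3}$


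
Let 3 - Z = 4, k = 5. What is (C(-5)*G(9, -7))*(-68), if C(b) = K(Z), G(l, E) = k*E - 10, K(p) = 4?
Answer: 12240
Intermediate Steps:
Z = -1 (Z = 3 - 1*4 = 3 - 4 = -1)
G(l, E) = -10 + 5*E (G(l, E) = 5*E - 10 = -10 + 5*E)
C(b) = 4
(C(-5)*G(9, -7))*(-68) = (4*(-10 + 5*(-7)))*(-68) = (4*(-10 - 35))*(-68) = (4*(-45))*(-68) = -180*(-68) = 12240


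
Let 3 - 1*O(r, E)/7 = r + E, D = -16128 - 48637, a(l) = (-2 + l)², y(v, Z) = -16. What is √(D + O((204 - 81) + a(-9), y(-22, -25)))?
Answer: 2*I*√16585 ≈ 257.57*I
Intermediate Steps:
D = -64765
O(r, E) = 21 - 7*E - 7*r (O(r, E) = 21 - 7*(r + E) = 21 - 7*(E + r) = 21 + (-7*E - 7*r) = 21 - 7*E - 7*r)
√(D + O((204 - 81) + a(-9), y(-22, -25))) = √(-64765 + (21 - 7*(-16) - 7*((204 - 81) + (-2 - 9)²))) = √(-64765 + (21 + 112 - 7*(123 + (-11)²))) = √(-64765 + (21 + 112 - 7*(123 + 121))) = √(-64765 + (21 + 112 - 7*244)) = √(-64765 + (21 + 112 - 1708)) = √(-64765 - 1575) = √(-66340) = 2*I*√16585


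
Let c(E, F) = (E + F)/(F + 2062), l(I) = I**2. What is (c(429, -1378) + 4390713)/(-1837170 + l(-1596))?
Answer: 3003246743/485671464 ≈ 6.1837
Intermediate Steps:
c(E, F) = (E + F)/(2062 + F)
(c(429, -1378) + 4390713)/(-1837170 + l(-1596)) = ((429 - 1378)/(2062 - 1378) + 4390713)/(-1837170 + (-1596)**2) = (-949/684 + 4390713)/(-1837170 + 2547216) = ((1/684)*(-949) + 4390713)/710046 = (-949/684 + 4390713)*(1/710046) = (3003246743/684)*(1/710046) = 3003246743/485671464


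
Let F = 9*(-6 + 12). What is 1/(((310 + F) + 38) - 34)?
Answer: 1/368 ≈ 0.0027174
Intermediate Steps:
F = 54 (F = 9*6 = 54)
1/(((310 + F) + 38) - 34) = 1/(((310 + 54) + 38) - 34) = 1/((364 + 38) - 34) = 1/(402 - 34) = 1/368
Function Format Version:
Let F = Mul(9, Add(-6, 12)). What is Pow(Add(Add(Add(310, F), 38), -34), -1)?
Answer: Rational(1, 368) ≈ 0.0027174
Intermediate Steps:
F = 54 (F = Mul(9, 6) = 54)
Pow(Add(Add(Add(310, F), 38), -34), -1) = Pow(Add(Add(Add(310, 54), 38), -34), -1) = Pow(Add(Add(364, 38), -34), -1) = Pow(Add(402, -34), -1) = Pow(368, -1) = Rational(1, 368)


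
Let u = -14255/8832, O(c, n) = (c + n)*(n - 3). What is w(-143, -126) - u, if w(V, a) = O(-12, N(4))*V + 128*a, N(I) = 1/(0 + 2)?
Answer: -178738801/8832 ≈ -20238.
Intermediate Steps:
N(I) = 1/2
O(c, n) = (-3 + n)*(c + n) (O(c, n) = (c + n)*(-3 + n) = (-3 + n)*(c + n))
w(V, a) = 128*a + 115*V/4 (w(V, a) = ((1/2)**2 - 3*(-12) - 3*1/2 - 12*1/2)*V + 128*a = (1/4 + 36 - 3/2 - 6)*V + 128*a = 115*V/4 + 128*a = 128*a + 115*V/4)
u = -14255/8832 (u = -14255*1/8832 = -14255/8832 ≈ -1.6140)
w(-143, -126) - u = (128*(-126) + (115/4)*(-143)) - 1*(-14255/8832) = (-16128 - 16445/4) + 14255/8832 = -80957/4 + 14255/8832 = -178738801/8832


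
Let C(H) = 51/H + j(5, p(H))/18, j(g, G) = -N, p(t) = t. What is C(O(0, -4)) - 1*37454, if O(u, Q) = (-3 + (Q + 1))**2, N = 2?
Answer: -1348297/36 ≈ -37453.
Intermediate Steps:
O(u, Q) = (-2 + Q)**2 (O(u, Q) = (-3 + (1 + Q))**2 = (-2 + Q)**2)
j(g, G) = -2 (j(g, G) = -1*2 = -2)
C(H) = -1/9 + 51/H (C(H) = 51/H - 2/18 = 51/H - 2*1/18 = 51/H - 1/9 = -1/9 + 51/H)
C(O(0, -4)) - 1*37454 = (459 - (-2 - 4)**2)/(9*((-2 - 4)**2)) - 1*37454 = (459 - 1*(-6)**2)/(9*((-6)**2)) - 37454 = (1/9)*(459 - 1*36)/36 - 37454 = (1/9)*(1/36)*(459 - 36) - 37454 = (1/9)*(1/36)*423 - 37454 = 47/36 - 37454 = -1348297/36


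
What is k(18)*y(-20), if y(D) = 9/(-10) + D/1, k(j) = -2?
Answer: 209/5 ≈ 41.800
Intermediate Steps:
y(D) = -9/10 + D (y(D) = 9*(-⅒) + D*1 = -9/10 + D)
k(18)*y(-20) = -2*(-9/10 - 20) = -2*(-209/10) = 209/5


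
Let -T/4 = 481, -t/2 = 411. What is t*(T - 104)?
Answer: 1667016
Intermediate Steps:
t = -822 (t = -2*411 = -822)
T = -1924 (T = -4*481 = -1924)
t*(T - 104) = -822*(-1924 - 104) = -822*(-2028) = 1667016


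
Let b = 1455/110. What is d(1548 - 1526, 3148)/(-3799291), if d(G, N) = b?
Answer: -291/83584402 ≈ -3.4815e-6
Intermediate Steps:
b = 291/22 (b = 1455*(1/110) = 291/22 ≈ 13.227)
d(G, N) = 291/22
d(1548 - 1526, 3148)/(-3799291) = (291/22)/(-3799291) = (291/22)*(-1/3799291) = -291/83584402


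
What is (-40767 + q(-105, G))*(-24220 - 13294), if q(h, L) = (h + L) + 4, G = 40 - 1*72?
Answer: 1534322600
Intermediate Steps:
G = -32 (G = 40 - 72 = -32)
q(h, L) = 4 + L + h (q(h, L) = (L + h) + 4 = 4 + L + h)
(-40767 + q(-105, G))*(-24220 - 13294) = (-40767 + (4 - 32 - 105))*(-24220 - 13294) = (-40767 - 133)*(-37514) = -40900*(-37514) = 1534322600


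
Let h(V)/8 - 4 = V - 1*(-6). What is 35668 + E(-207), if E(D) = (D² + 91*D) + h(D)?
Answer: 58104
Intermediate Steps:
h(V) = 80 + 8*V (h(V) = 32 + 8*(V - 1*(-6)) = 32 + 8*(V + 6) = 32 + 8*(6 + V) = 32 + (48 + 8*V) = 80 + 8*V)
E(D) = 80 + D² + 99*D (E(D) = (D² + 91*D) + (80 + 8*D) = 80 + D² + 99*D)
35668 + E(-207) = 35668 + (80 + (-207)² + 99*(-207)) = 35668 + (80 + 42849 - 20493) = 35668 + 22436 = 58104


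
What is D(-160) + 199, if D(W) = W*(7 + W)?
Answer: 24679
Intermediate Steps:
D(-160) + 199 = -160*(7 - 160) + 199 = -160*(-153) + 199 = 24480 + 199 = 24679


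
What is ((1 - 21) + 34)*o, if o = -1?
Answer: -14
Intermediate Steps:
((1 - 21) + 34)*o = ((1 - 21) + 34)*(-1) = (-20 + 34)*(-1) = 14*(-1) = -14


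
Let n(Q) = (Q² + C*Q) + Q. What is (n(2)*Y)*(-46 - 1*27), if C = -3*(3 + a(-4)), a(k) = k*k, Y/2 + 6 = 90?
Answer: 1324512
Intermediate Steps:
Y = 168 (Y = -12 + 2*90 = -12 + 180 = 168)
a(k) = k²
C = -57 (C = -3*(3 + (-4)²) = -3*(3 + 16) = -3*19 = -57)
n(Q) = Q² - 56*Q (n(Q) = (Q² - 57*Q) + Q = Q² - 56*Q)
(n(2)*Y)*(-46 - 1*27) = ((2*(-56 + 2))*168)*(-46 - 1*27) = ((2*(-54))*168)*(-46 - 27) = -108*168*(-73) = -18144*(-73) = 1324512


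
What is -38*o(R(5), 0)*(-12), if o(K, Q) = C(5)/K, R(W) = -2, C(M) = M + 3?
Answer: -1824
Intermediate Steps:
C(M) = 3 + M
o(K, Q) = 8/K (o(K, Q) = (3 + 5)/K = 8/K)
-38*o(R(5), 0)*(-12) = -304/(-2)*(-12) = -304*(-1)/2*(-12) = -38*(-4)*(-12) = 152*(-12) = -1824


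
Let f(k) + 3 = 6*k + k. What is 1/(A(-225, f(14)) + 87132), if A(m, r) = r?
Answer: 1/87227 ≈ 1.1464e-5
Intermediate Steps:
f(k) = -3 + 7*k (f(k) = -3 + (6*k + k) = -3 + 7*k)
1/(A(-225, f(14)) + 87132) = 1/((-3 + 7*14) + 87132) = 1/((-3 + 98) + 87132) = 1/(95 + 87132) = 1/87227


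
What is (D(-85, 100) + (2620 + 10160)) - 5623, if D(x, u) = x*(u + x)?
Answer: 5882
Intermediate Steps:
(D(-85, 100) + (2620 + 10160)) - 5623 = (-85*(100 - 85) + (2620 + 10160)) - 5623 = (-85*15 + 12780) - 5623 = (-1275 + 12780) - 5623 = 11505 - 5623 = 5882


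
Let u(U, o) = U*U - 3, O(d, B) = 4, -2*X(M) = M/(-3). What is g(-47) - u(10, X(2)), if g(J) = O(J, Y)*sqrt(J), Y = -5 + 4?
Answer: -97 + 4*I*sqrt(47) ≈ -97.0 + 27.423*I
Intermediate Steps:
X(M) = M/6 (X(M) = -M/(2*(-3)) = -M*(-1)/(2*3) = -(-1)*M/6 = M/6)
Y = -1
u(U, o) = -3 + U**2 (u(U, o) = U**2 - 3 = -3 + U**2)
g(J) = 4*sqrt(J)
g(-47) - u(10, X(2)) = 4*sqrt(-47) - (-3 + 10**2) = 4*(I*sqrt(47)) - (-3 + 100) = 4*I*sqrt(47) - 1*97 = 4*I*sqrt(47) - 97 = -97 + 4*I*sqrt(47)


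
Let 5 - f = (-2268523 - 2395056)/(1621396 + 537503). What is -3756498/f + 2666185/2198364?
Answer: -8914235248213161919/16991236695468 ≈ -5.2464e+5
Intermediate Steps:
f = 15458074/2158899 (f = 5 - (-2268523 - 2395056)/(1621396 + 537503) = 5 - (-4663579)/2158899 = 5 - 1*(-4663579/2158899) = 5 + 4663579/2158899 = 15458074/2158899 ≈ 7.1602)
-3756498/f + 2666185/2198364 = -3756498/15458074/2158899 + 2666185/2198364 = -3756498*2158899/15458074 + 2666185*(1/2198364) = -4054949887851/7729037 + 2666185/2198364 = -8914235248213161919/16991236695468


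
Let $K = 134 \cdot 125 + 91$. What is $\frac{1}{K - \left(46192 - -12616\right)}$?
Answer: $- \frac{1}{41967} \approx -2.3828 \cdot 10^{-5}$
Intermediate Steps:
$K = 16841$ ($K = 16750 + 91 = 16841$)
$\frac{1}{K - \left(46192 - -12616\right)} = \frac{1}{16841 - \left(46192 - -12616\right)} = \frac{1}{16841 - \left(46192 + 12616\right)} = \frac{1}{16841 - 58808} = \frac{1}{-41967} = - \frac{1}{41967}$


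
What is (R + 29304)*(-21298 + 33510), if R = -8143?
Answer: 258418132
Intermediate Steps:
(R + 29304)*(-21298 + 33510) = (-8143 + 29304)*(-21298 + 33510) = 21161*12212 = 258418132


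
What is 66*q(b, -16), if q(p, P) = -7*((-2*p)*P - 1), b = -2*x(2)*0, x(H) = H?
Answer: 462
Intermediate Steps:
b = 0 (b = -2*2*0 = -4*0 = 0)
q(p, P) = 7 + 14*P*p (q(p, P) = -7*(-2*P*p - 1) = -7*(-1 - 2*P*p) = 7 + 14*P*p)
66*q(b, -16) = 66*(7 + 14*(-16)*0) = 66*(7 + 0) = 66*7 = 462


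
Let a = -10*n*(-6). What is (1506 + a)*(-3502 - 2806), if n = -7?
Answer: -6850488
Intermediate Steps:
a = -420 (a = -10*(-7)*(-6) = 70*(-6) = -420)
(1506 + a)*(-3502 - 2806) = (1506 - 420)*(-3502 - 2806) = 1086*(-6308) = -6850488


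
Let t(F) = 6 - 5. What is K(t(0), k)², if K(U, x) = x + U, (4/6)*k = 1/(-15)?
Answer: 81/100 ≈ 0.81000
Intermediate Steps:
t(F) = 1
k = -⅒ (k = (3/2)/(-15) = (3/2)*(-1/15) = -⅒ ≈ -0.10000)
K(U, x) = U + x
K(t(0), k)² = (1 - ⅒)² = (9/10)² = 81/100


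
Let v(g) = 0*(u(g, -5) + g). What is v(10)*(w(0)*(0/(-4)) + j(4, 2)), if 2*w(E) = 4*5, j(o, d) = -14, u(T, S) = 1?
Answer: 0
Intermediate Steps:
w(E) = 10 (w(E) = (4*5)/2 = (½)*20 = 10)
v(g) = 0 (v(g) = 0*(1 + g) = 0)
v(10)*(w(0)*(0/(-4)) + j(4, 2)) = 0*(10*(0/(-4)) - 14) = 0*(10*(0*(-¼)) - 14) = 0*(10*0 - 14) = 0*(0 - 14) = 0*(-14) = 0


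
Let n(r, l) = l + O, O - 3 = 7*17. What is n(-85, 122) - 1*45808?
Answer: -45564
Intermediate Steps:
O = 122 (O = 3 + 7*17 = 3 + 119 = 122)
n(r, l) = 122 + l (n(r, l) = l + 122 = 122 + l)
n(-85, 122) - 1*45808 = (122 + 122) - 1*45808 = 244 - 45808 = -45564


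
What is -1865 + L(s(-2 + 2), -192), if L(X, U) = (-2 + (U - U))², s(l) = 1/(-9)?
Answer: -1861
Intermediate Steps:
s(l) = -⅑
L(X, U) = 4 (L(X, U) = (-2 + 0)² = (-2)² = 4)
-1865 + L(s(-2 + 2), -192) = -1865 + 4 = -1861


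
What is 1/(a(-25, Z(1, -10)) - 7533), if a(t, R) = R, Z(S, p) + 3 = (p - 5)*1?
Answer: -1/7551 ≈ -0.00013243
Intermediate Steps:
Z(S, p) = -8 + p (Z(S, p) = -3 + (p - 5)*1 = -3 + (-5 + p)*1 = -3 + (-5 + p) = -8 + p)
1/(a(-25, Z(1, -10)) - 7533) = 1/((-8 - 10) - 7533) = 1/(-18 - 7533) = 1/(-7551) = -1/7551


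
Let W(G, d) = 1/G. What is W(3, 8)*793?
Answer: 793/3 ≈ 264.33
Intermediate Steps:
W(3, 8)*793 = 793/3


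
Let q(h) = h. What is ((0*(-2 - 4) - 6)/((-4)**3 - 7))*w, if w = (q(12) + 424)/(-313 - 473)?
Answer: -436/9301 ≈ -0.046877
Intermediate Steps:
w = -218/393 (w = (12 + 424)/(-313 - 473) = 436/(-786) = 436*(-1/786) = -218/393 ≈ -0.55471)
((0*(-2 - 4) - 6)/((-4)**3 - 7))*w = ((0*(-2 - 4) - 6)/((-4)**3 - 7))*(-218/393) = ((0*(-6) - 6)/(-64 - 7))*(-218/393) = ((0 - 6)/(-71))*(-218/393) = -6*(-1/71)*(-218/393) = (6/71)*(-218/393) = -436/9301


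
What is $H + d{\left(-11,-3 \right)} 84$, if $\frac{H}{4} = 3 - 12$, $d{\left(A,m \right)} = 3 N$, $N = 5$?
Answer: $1224$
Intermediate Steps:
$d{\left(A,m \right)} = 15$ ($d{\left(A,m \right)} = 3 \cdot 5 = 15$)
$H = -36$ ($H = 4 \left(3 - 12\right) = 4 \left(-9\right) = -36$)
$H + d{\left(-11,-3 \right)} 84 = -36 + 15 \cdot 84 = -36 + 1260 = 1224$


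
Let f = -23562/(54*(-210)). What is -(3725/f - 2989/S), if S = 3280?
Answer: -1099061057/613360 ≈ -1791.9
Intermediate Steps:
f = 187/90 (f = -23562/(-11340) = -23562*(-1/11340) = 187/90 ≈ 2.0778)
-(3725/f - 2989/S) = -(3725/(187/90) - 2989/3280) = -(3725*(90/187) - 2989*1/3280) = -(335250/187 - 2989/3280) = -1*1099061057/613360 = -1099061057/613360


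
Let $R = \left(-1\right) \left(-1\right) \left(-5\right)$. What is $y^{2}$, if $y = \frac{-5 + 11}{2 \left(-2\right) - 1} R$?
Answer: $36$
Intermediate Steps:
$R = -5$ ($R = 1 \left(-5\right) = -5$)
$y = 6$ ($y = \frac{-5 + 11}{2 \left(-2\right) - 1} \left(-5\right) = \frac{6}{-4 - 1} \left(-5\right) = \frac{6}{-5} \left(-5\right) = 6 \left(- \frac{1}{5}\right) \left(-5\right) = \left(- \frac{6}{5}\right) \left(-5\right) = 6$)
$y^{2} = 6^{2} = 36$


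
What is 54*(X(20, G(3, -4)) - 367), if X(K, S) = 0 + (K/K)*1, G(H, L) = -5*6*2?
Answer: -19764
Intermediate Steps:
G(H, L) = -60 (G(H, L) = -30*2 = -60)
X(K, S) = 1 (X(K, S) = 0 + 1*1 = 0 + 1 = 1)
54*(X(20, G(3, -4)) - 367) = 54*(1 - 367) = 54*(-366) = -19764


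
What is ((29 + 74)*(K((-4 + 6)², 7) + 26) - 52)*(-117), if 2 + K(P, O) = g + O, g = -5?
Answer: -307242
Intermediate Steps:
K(P, O) = -7 + O (K(P, O) = -2 + (-5 + O) = -7 + O)
((29 + 74)*(K((-4 + 6)², 7) + 26) - 52)*(-117) = ((29 + 74)*((-7 + 7) + 26) - 52)*(-117) = (103*(0 + 26) - 52)*(-117) = (103*26 - 52)*(-117) = (2678 - 52)*(-117) = 2626*(-117) = -307242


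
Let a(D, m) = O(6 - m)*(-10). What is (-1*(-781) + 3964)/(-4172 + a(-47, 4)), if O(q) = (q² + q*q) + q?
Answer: -4745/4272 ≈ -1.1107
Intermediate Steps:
O(q) = q + 2*q² (O(q) = (q² + q²) + q = 2*q² + q = q + 2*q²)
a(D, m) = -10*(6 - m)*(13 - 2*m) (a(D, m) = ((6 - m)*(1 + 2*(6 - m)))*(-10) = ((6 - m)*(1 + (12 - 2*m)))*(-10) = ((6 - m)*(13 - 2*m))*(-10) = -10*(6 - m)*(13 - 2*m))
(-1*(-781) + 3964)/(-4172 + a(-47, 4)) = (-1*(-781) + 3964)/(-4172 + (-780 - 20*4² + 250*4)) = (781 + 3964)/(-4172 + (-780 - 20*16 + 1000)) = 4745/(-4172 + (-780 - 320 + 1000)) = 4745/(-4172 - 100) = 4745/(-4272) = 4745*(-1/4272) = -4745/4272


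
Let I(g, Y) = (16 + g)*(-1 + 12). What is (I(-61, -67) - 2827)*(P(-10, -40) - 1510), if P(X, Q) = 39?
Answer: 4886662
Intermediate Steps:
I(g, Y) = 176 + 11*g (I(g, Y) = (16 + g)*11 = 176 + 11*g)
(I(-61, -67) - 2827)*(P(-10, -40) - 1510) = ((176 + 11*(-61)) - 2827)*(39 - 1510) = ((176 - 671) - 2827)*(-1471) = (-495 - 2827)*(-1471) = -3322*(-1471) = 4886662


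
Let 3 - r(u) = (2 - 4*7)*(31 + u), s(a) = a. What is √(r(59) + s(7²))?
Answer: 2*√598 ≈ 48.908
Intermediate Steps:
r(u) = 809 + 26*u (r(u) = 3 - (2 - 4*7)*(31 + u) = 3 - (2 - 28)*(31 + u) = 3 - (-26)*(31 + u) = 3 - (-806 - 26*u) = 3 + (806 + 26*u) = 809 + 26*u)
√(r(59) + s(7²)) = √((809 + 26*59) + 7²) = √((809 + 1534) + 49) = √(2343 + 49) = √2392 = 2*√598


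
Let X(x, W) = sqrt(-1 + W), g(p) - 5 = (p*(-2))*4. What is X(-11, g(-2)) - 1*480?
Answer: -480 + 2*sqrt(5) ≈ -475.53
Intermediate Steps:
g(p) = 5 - 8*p (g(p) = 5 + (p*(-2))*4 = 5 - 2*p*4 = 5 - 8*p)
X(-11, g(-2)) - 1*480 = sqrt(-1 + (5 - 8*(-2))) - 1*480 = sqrt(-1 + (5 + 16)) - 480 = sqrt(-1 + 21) - 480 = sqrt(20) - 480 = 2*sqrt(5) - 480 = -480 + 2*sqrt(5)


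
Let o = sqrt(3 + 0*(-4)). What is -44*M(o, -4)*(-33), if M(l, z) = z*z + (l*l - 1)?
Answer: 26136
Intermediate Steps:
o = sqrt(3) (o = sqrt(3 + 0) = sqrt(3) ≈ 1.7320)
M(l, z) = -1 + l**2 + z**2 (M(l, z) = z**2 + (l**2 - 1) = z**2 + (-1 + l**2) = -1 + l**2 + z**2)
-44*M(o, -4)*(-33) = -44*(-1 + (sqrt(3))**2 + (-4)**2)*(-33) = -44*(-1 + 3 + 16)*(-33) = -44*18*(-33) = -792*(-33) = 26136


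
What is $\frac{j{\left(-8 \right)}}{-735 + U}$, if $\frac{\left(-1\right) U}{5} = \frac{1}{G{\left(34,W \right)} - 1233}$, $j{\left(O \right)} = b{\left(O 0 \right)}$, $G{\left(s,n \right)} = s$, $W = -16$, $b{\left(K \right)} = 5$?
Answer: $- \frac{1199}{176252} \approx -0.0068028$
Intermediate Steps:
$j{\left(O \right)} = 5$
$U = \frac{5}{1199}$ ($U = - \frac{5}{34 - 1233} = - \frac{5}{-1199} = \left(-5\right) \left(- \frac{1}{1199}\right) = \frac{5}{1199} \approx 0.0041701$)
$\frac{j{\left(-8 \right)}}{-735 + U} = \frac{1}{-735 + \frac{5}{1199}} \cdot 5 = \frac{1}{- \frac{881260}{1199}} \cdot 5 = \left(- \frac{1199}{881260}\right) 5 = - \frac{1199}{176252}$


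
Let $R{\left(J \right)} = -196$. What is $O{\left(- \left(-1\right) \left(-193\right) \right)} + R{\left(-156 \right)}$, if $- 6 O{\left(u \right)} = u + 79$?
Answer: $-177$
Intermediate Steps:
$O{\left(u \right)} = - \frac{79}{6} - \frac{u}{6}$ ($O{\left(u \right)} = - \frac{u + 79}{6} = - \frac{79 + u}{6} = - \frac{79}{6} - \frac{u}{6}$)
$O{\left(- \left(-1\right) \left(-193\right) \right)} + R{\left(-156 \right)} = \left(- \frac{79}{6} - \frac{\left(-1\right) \left(\left(-1\right) \left(-193\right)\right)}{6}\right) - 196 = \left(- \frac{79}{6} - \frac{\left(-1\right) 193}{6}\right) - 196 = \left(- \frac{79}{6} - - \frac{193}{6}\right) - 196 = \left(- \frac{79}{6} + \frac{193}{6}\right) - 196 = 19 - 196 = -177$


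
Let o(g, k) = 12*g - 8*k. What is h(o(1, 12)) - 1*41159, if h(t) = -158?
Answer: -41317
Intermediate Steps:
o(g, k) = -8*k + 12*g
h(o(1, 12)) - 1*41159 = -158 - 1*41159 = -158 - 41159 = -41317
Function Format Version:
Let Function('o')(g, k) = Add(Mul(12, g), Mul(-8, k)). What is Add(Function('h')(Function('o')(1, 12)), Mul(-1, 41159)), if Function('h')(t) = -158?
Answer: -41317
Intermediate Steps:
Function('o')(g, k) = Add(Mul(-8, k), Mul(12, g))
Add(Function('h')(Function('o')(1, 12)), Mul(-1, 41159)) = Add(-158, Mul(-1, 41159)) = Add(-158, -41159) = -41317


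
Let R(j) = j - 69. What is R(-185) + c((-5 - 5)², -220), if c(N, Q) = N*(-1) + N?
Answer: -254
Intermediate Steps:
c(N, Q) = 0 (c(N, Q) = -N + N = 0)
R(j) = -69 + j
R(-185) + c((-5 - 5)², -220) = (-69 - 185) + 0 = -254 + 0 = -254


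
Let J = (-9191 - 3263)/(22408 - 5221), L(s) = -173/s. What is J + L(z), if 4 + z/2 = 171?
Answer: -7132987/5740458 ≈ -1.2426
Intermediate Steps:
z = 334 (z = -8 + 2*171 = -8 + 342 = 334)
J = -12454/17187 ≈ -0.72462
J + L(z) = -12454/17187 - 173/334 = -7132987/5740458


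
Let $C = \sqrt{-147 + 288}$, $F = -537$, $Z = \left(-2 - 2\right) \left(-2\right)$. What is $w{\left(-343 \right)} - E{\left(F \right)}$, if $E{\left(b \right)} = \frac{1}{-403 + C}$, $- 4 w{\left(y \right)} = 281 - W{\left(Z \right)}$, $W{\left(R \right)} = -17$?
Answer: $- \frac{12088563}{162268} + \frac{\sqrt{141}}{162268} \approx -74.497$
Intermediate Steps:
$Z = 8$ ($Z = \left(-4\right) \left(-2\right) = 8$)
$C = \sqrt{141} \approx 11.874$
$w{\left(y \right)} = - \frac{149}{2}$ ($w{\left(y \right)} = - \frac{281 - -17}{4} = - \frac{281 + 17}{4} = \left(- \frac{1}{4}\right) 298 = - \frac{149}{2}$)
$E{\left(b \right)} = \frac{1}{-403 + \sqrt{141}}$
$w{\left(-343 \right)} - E{\left(F \right)} = - \frac{149}{2} - \left(- \frac{403}{162268} - \frac{\sqrt{141}}{162268}\right) = - \frac{149}{2} + \left(\frac{403}{162268} + \frac{\sqrt{141}}{162268}\right) = - \frac{12088563}{162268} + \frac{\sqrt{141}}{162268}$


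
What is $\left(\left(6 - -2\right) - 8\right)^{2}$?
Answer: $0$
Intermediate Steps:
$\left(\left(6 - -2\right) - 8\right)^{2} = \left(\left(6 + 2\right) - 8\right)^{2} = \left(8 - 8\right)^{2} = 0^{2} = 0$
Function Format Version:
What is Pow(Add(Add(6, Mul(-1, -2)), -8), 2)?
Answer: 0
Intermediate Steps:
Pow(Add(Add(6, Mul(-1, -2)), -8), 2) = Pow(Add(Add(6, 2), -8), 2) = Pow(Add(8, -8), 2) = Pow(0, 2) = 0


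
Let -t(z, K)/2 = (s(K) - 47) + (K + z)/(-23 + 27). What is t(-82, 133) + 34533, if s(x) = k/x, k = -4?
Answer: 9204015/266 ≈ 34602.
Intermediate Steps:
s(x) = -4/x
t(z, K) = 94 + 8/K - K/2 - z/2 (t(z, K) = -2*((-4/K - 47) + (K + z)/(-23 + 27)) = -2*((-47 - 4/K) + (K + z)/4) = -2*((-47 - 4/K) + (K + z)*(¼)) = -2*((-47 - 4/K) + (K/4 + z/4)) = -2*(-47 - 4/K + K/4 + z/4) = 94 + 8/K - K/2 - z/2)
t(-82, 133) + 34533 = (½)*(16 + 133*(188 - 1*133 - 1*(-82)))/133 + 34533 = (½)*(1/133)*(16 + 133*(188 - 133 + 82)) + 34533 = (½)*(1/133)*(16 + 133*137) + 34533 = (½)*(1/133)*(16 + 18221) + 34533 = (½)*(1/133)*18237 + 34533 = 18237/266 + 34533 = 9204015/266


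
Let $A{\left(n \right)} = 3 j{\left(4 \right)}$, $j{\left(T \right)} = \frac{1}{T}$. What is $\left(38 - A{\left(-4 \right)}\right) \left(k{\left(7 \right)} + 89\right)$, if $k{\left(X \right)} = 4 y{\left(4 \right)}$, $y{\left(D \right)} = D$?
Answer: $\frac{15645}{4} \approx 3911.3$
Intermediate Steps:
$k{\left(X \right)} = 16$ ($k{\left(X \right)} = 4 \cdot 4 = 16$)
$A{\left(n \right)} = \frac{3}{4}$
$\left(38 - A{\left(-4 \right)}\right) \left(k{\left(7 \right)} + 89\right) = \left(38 - \frac{3}{4}\right) \left(16 + 89\right) = \left(38 - \frac{3}{4}\right) 105 = \frac{149}{4} \cdot 105 = \frac{15645}{4}$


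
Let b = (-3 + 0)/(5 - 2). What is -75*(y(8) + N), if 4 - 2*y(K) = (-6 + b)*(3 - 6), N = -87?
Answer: 14325/2 ≈ 7162.5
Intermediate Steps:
b = -1 (b = -3/3 = -3*1/3 = -1)
y(K) = -17/2 (y(K) = 2 - (-6 - 1)*(3 - 6)/2 = 2 - (-7)*(-3)/2 = 2 - 1/2*21 = 2 - 21/2 = -17/2)
-75*(y(8) + N) = -75*(-17/2 - 87) = -75*(-191/2) = 14325/2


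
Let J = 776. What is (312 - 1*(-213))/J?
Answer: 525/776 ≈ 0.67655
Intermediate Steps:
(312 - 1*(-213))/J = (312 - 1*(-213))/776 = (312 + 213)*(1/776) = 525*(1/776) = 525/776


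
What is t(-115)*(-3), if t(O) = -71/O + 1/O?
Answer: -42/23 ≈ -1.8261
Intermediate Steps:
t(O) = -70/O (t(O) = -71/O + 1/O = -70/O)
t(-115)*(-3) = -70/(-115)*(-3) = -70*(-1/115)*(-3) = (14/23)*(-3) = -42/23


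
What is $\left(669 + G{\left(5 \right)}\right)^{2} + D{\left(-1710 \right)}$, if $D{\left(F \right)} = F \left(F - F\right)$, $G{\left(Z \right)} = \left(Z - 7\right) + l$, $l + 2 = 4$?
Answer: $447561$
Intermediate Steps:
$l = 2$ ($l = -2 + 4 = 2$)
$G{\left(Z \right)} = -5 + Z$ ($G{\left(Z \right)} = \left(Z - 7\right) + 2 = \left(-7 + Z\right) + 2 = -5 + Z$)
$D{\left(F \right)} = 0$ ($D{\left(F \right)} = F 0 = 0$)
$\left(669 + G{\left(5 \right)}\right)^{2} + D{\left(-1710 \right)} = \left(669 + \left(-5 + 5\right)\right)^{2} + 0 = \left(669 + 0\right)^{2} + 0 = 669^{2} + 0 = 447561 + 0 = 447561$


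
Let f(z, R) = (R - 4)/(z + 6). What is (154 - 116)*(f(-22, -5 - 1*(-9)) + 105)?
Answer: 3990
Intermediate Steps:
f(z, R) = (-4 + R)/(6 + z)
(154 - 116)*(f(-22, -5 - 1*(-9)) + 105) = (154 - 116)*((-4 + (-5 - 1*(-9)))/(6 - 22) + 105) = 38*((-4 + (-5 + 9))/(-16) + 105) = 38*(-(-4 + 4)/16 + 105) = 38*(-1/16*0 + 105) = 38*(0 + 105) = 38*105 = 3990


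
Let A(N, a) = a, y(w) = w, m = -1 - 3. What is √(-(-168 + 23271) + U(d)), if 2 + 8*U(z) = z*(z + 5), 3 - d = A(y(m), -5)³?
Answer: I*√83901/2 ≈ 144.83*I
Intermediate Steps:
m = -4
d = 128 (d = 3 - 1*(-5)³ = 3 - 1*(-125) = 3 + 125 = 128)
U(z) = -¼ + z*(5 + z)/8 (U(z) = -¼ + (z*(z + 5))/8 = -¼ + (z*(5 + z))/8 = -¼ + z*(5 + z)/8)
√(-(-168 + 23271) + U(d)) = √(-(-168 + 23271) + (-¼ + (⅛)*128² + (5/8)*128)) = √(-1*23103 + (-¼ + (⅛)*16384 + 80)) = √(-23103 + (-¼ + 2048 + 80)) = √(-23103 + 8511/4) = √(-83901/4) = I*√83901/2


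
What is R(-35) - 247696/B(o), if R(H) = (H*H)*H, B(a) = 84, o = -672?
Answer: -962299/21 ≈ -45824.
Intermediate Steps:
R(H) = H³ (R(H) = H²*H = H³)
R(-35) - 247696/B(o) = (-35)³ - 247696/84 = -42875 - 247696/84 = -42875 - 1*61924/21 = -42875 - 61924/21 = -962299/21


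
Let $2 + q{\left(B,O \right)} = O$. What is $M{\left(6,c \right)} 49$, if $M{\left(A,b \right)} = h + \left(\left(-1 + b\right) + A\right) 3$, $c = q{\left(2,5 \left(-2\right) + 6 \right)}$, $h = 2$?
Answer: $-49$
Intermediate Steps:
$q{\left(B,O \right)} = -2 + O$
$c = -6$ ($c = -2 + \left(5 \left(-2\right) + 6\right) = -2 + \left(-10 + 6\right) = -2 - 4 = -6$)
$M{\left(A,b \right)} = -1 + 3 A + 3 b$ ($M{\left(A,b \right)} = 2 + \left(\left(-1 + b\right) + A\right) 3 = 2 + \left(-1 + A + b\right) 3 = 2 + \left(-3 + 3 A + 3 b\right) = -1 + 3 A + 3 b$)
$M{\left(6,c \right)} 49 = \left(-1 + 3 \cdot 6 + 3 \left(-6\right)\right) 49 = \left(-1 + 18 - 18\right) 49 = \left(-1\right) 49 = -49$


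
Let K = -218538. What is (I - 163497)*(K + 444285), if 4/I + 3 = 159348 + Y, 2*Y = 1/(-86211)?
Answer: -1014058231239528825615/27474583589 ≈ -3.6909e+10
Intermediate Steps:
Y = -1/172422 (Y = (½)/(-86211) = (½)*(-1/86211) = -1/172422 ≈ -5.7997e-6)
I = 689688/27474583589 (I = 4/(-3 + (159348 - 1/172422)) = 4/(-3 + 27475100855/172422) = 4/(27474583589/172422) = 4*(172422/27474583589) = 689688/27474583589 ≈ 2.5103e-5)
(I - 163497)*(K + 444285) = (689688/27474583589 - 163497)*(-218538 + 444285) = -4492011992361045/27474583589*225747 = -1014058231239528825615/27474583589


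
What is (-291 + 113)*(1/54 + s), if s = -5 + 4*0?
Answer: 23941/27 ≈ 886.70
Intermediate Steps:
s = -5 (s = -5 + 0 = -5)
(-291 + 113)*(1/54 + s) = (-291 + 113)*(1/54 - 5) = -178*(1/54 - 5) = -178*(-269/54) = 23941/27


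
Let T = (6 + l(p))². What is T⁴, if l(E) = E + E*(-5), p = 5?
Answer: 1475789056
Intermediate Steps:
l(E) = -4*E (l(E) = E - 5*E = -4*E)
T = 196 (T = (6 - 4*5)² = (6 - 20)² = (-14)² = 196)
T⁴ = 196⁴ = 1475789056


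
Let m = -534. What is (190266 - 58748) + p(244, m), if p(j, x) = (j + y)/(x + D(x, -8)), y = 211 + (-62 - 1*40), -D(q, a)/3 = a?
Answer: 67073827/510 ≈ 1.3152e+5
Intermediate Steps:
D(q, a) = -3*a
y = 109 (y = 211 + (-62 - 40) = 211 - 102 = 109)
p(j, x) = (109 + j)/(24 + x) (p(j, x) = (j + 109)/(x - 3*(-8)) = (109 + j)/(x + 24) = (109 + j)/(24 + x))
(190266 - 58748) + p(244, m) = (190266 - 58748) + (109 + 244)/(24 - 534) = 131518 + 353/(-510) = 131518 - 1/510*353 = 131518 - 353/510 = 67073827/510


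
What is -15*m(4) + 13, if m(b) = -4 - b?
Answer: 133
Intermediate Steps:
-15*m(4) + 13 = -15*(-4 - 1*4) + 13 = -15*(-4 - 4) + 13 = -15*(-8) + 13 = 120 + 13 = 133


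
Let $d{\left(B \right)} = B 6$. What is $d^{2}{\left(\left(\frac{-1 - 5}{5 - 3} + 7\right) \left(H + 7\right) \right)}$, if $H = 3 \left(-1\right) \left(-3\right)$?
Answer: $147456$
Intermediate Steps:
$H = 9$ ($H = \left(-3\right) \left(-3\right) = 9$)
$d{\left(B \right)} = 6 B$
$d^{2}{\left(\left(\frac{-1 - 5}{5 - 3} + 7\right) \left(H + 7\right) \right)} = \left(6 \left(\frac{-1 - 5}{5 - 3} + 7\right) \left(9 + 7\right)\right)^{2} = \left(6 \left(- \frac{6}{2} + 7\right) 16\right)^{2} = \left(6 \left(\left(-6\right) \frac{1}{2} + 7\right) 16\right)^{2} = \left(6 \left(-3 + 7\right) 16\right)^{2} = \left(6 \cdot 4 \cdot 16\right)^{2} = \left(6 \cdot 64\right)^{2} = 384^{2} = 147456$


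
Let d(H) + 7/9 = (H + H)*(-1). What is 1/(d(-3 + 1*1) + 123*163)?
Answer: 9/180470 ≈ 4.9870e-5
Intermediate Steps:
d(H) = -7/9 - 2*H (d(H) = -7/9 + (H + H)*(-1) = -7/9 + (2*H)*(-1) = -7/9 - 2*H)
1/(d(-3 + 1*1) + 123*163) = 1/((-7/9 - 2*(-3 + 1*1)) + 123*163) = 1/((-7/9 - 2*(-3 + 1)) + 20049) = 1/((-7/9 - 2*(-2)) + 20049) = 1/((-7/9 + 4) + 20049) = 1/(29/9 + 20049) = 1/(180470/9) = 9/180470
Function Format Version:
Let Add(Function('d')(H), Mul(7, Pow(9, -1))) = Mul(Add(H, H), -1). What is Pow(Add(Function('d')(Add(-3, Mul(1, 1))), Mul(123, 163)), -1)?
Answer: Rational(9, 180470) ≈ 4.9870e-5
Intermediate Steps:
Function('d')(H) = Add(Rational(-7, 9), Mul(-2, H)) (Function('d')(H) = Add(Rational(-7, 9), Mul(Add(H, H), -1)) = Add(Rational(-7, 9), Mul(Mul(2, H), -1)) = Add(Rational(-7, 9), Mul(-2, H)))
Pow(Add(Function('d')(Add(-3, Mul(1, 1))), Mul(123, 163)), -1) = Pow(Add(Add(Rational(-7, 9), Mul(-2, Add(-3, Mul(1, 1)))), Mul(123, 163)), -1) = Pow(Add(Add(Rational(-7, 9), Mul(-2, Add(-3, 1))), 20049), -1) = Pow(Add(Add(Rational(-7, 9), Mul(-2, -2)), 20049), -1) = Pow(Add(Add(Rational(-7, 9), 4), 20049), -1) = Pow(Add(Rational(29, 9), 20049), -1) = Pow(Rational(180470, 9), -1) = Rational(9, 180470)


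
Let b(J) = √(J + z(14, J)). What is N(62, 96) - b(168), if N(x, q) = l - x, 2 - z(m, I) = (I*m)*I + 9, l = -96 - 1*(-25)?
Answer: -133 - 5*I*√15799 ≈ -133.0 - 628.47*I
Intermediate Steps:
l = -71 (l = -96 + 25 = -71)
z(m, I) = -7 - m*I² (z(m, I) = 2 - ((I*m)*I + 9) = 2 - (m*I² + 9) = 2 - (9 + m*I²) = 2 + (-9 - m*I²) = -7 - m*I²)
N(x, q) = -71 - x
b(J) = √(-7 + J - 14*J²) (b(J) = √(J + (-7 - 1*14*J²)) = √(J + (-7 - 14*J²)) = √(-7 + J - 14*J²))
N(62, 96) - b(168) = (-71 - 1*62) - √(-7 + 168 - 14*168²) = (-71 - 62) - √(-7 + 168 - 14*28224) = -133 - √(-7 + 168 - 395136) = -133 - √(-394975) = -133 - 5*I*√15799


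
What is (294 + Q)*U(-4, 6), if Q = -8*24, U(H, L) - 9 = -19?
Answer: -1020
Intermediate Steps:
U(H, L) = -10 (U(H, L) = 9 - 19 = -10)
Q = -192
(294 + Q)*U(-4, 6) = (294 - 192)*(-10) = 102*(-10) = -1020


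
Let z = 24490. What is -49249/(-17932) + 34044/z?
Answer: 908292509/219577340 ≈ 4.1366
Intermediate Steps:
-49249/(-17932) + 34044/z = -49249/(-17932) + 34044/24490 = -49249*(-1/17932) + 34044*(1/24490) = 49249/17932 + 17022/12245 = 908292509/219577340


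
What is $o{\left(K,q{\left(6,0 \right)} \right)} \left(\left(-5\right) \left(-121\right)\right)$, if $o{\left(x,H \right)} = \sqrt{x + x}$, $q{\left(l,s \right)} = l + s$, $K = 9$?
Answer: $1815 \sqrt{2} \approx 2566.8$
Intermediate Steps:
$o{\left(x,H \right)} = \sqrt{2} \sqrt{x}$ ($o{\left(x,H \right)} = \sqrt{2 x} = \sqrt{2} \sqrt{x}$)
$o{\left(K,q{\left(6,0 \right)} \right)} \left(\left(-5\right) \left(-121\right)\right) = \sqrt{2} \sqrt{9} \left(\left(-5\right) \left(-121\right)\right) = \sqrt{2} \cdot 3 \cdot 605 = 3 \sqrt{2} \cdot 605 = 1815 \sqrt{2}$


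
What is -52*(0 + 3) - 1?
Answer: -157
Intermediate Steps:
-52*(0 + 3) - 1 = -52*3 - 1 = -13*12 - 1 = -156 - 1 = -157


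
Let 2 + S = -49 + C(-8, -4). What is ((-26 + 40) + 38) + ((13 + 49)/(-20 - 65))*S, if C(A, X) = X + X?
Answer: 8078/85 ≈ 95.035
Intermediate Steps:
C(A, X) = 2*X
S = -59 (S = -2 + (-49 + 2*(-4)) = -2 + (-49 - 8) = -2 - 57 = -59)
((-26 + 40) + 38) + ((13 + 49)/(-20 - 65))*S = ((-26 + 40) + 38) + ((13 + 49)/(-20 - 65))*(-59) = (14 + 38) + (62/(-85))*(-59) = 52 + (62*(-1/85))*(-59) = 52 - 62/85*(-59) = 52 + 3658/85 = 8078/85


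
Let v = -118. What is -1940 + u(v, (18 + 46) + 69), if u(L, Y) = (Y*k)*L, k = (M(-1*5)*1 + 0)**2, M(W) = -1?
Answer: -17634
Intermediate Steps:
k = 1 (k = (-1*1 + 0)**2 = (-1 + 0)**2 = (-1)**2 = 1)
u(L, Y) = L*Y (u(L, Y) = (Y*1)*L = Y*L = L*Y)
-1940 + u(v, (18 + 46) + 69) = -1940 - 118*((18 + 46) + 69) = -1940 - 118*(64 + 69) = -1940 - 118*133 = -1940 - 15694 = -17634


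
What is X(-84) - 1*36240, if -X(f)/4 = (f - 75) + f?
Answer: -35268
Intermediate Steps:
X(f) = 300 - 8*f (X(f) = -4*((f - 75) + f) = -4*((-75 + f) + f) = -4*(-75 + 2*f) = 300 - 8*f)
X(-84) - 1*36240 = (300 - 8*(-84)) - 1*36240 = (300 + 672) - 36240 = 972 - 36240 = -35268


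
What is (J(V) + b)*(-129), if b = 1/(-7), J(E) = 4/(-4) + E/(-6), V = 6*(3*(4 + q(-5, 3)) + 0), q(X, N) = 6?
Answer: 28122/7 ≈ 4017.4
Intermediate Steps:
V = 180 (V = 6*(3*(4 + 6) + 0) = 6*(3*10 + 0) = 6*(30 + 0) = 6*30 = 180)
J(E) = -1 - E/6 (J(E) = 4*(-¼) + E*(-⅙) = -1 - E/6)
b = -⅐ ≈ -0.14286
(J(V) + b)*(-129) = ((-1 - ⅙*180) - ⅐)*(-129) = ((-1 - 30) - ⅐)*(-129) = (-31 - ⅐)*(-129) = -218/7*(-129) = 28122/7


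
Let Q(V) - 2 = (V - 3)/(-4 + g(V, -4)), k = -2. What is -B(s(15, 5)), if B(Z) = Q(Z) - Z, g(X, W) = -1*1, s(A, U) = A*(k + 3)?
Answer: 77/5 ≈ 15.400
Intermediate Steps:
s(A, U) = A (s(A, U) = A*(-2 + 3) = A*1 = A)
g(X, W) = -1
Q(V) = 13/5 - V/5 (Q(V) = 2 + (V - 3)/(-4 - 1) = 2 + (-3 + V)/(-5) = 2 + (-3 + V)*(-1/5) = 2 + (3/5 - V/5) = 13/5 - V/5)
B(Z) = 13/5 - 6*Z/5 (B(Z) = (13/5 - Z/5) - Z = 13/5 - 6*Z/5)
-B(s(15, 5)) = -(13/5 - 6/5*15) = -(13/5 - 18) = -1*(-77/5) = 77/5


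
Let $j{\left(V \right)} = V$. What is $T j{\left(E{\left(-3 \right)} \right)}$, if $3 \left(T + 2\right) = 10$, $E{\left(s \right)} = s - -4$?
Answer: $\frac{4}{3} \approx 1.3333$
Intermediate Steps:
$E{\left(s \right)} = 4 + s$ ($E{\left(s \right)} = s + 4 = 4 + s$)
$T = \frac{4}{3}$ ($T = -2 + \frac{1}{3} \cdot 10 = -2 + \frac{10}{3} = \frac{4}{3} \approx 1.3333$)
$T j{\left(E{\left(-3 \right)} \right)} = \frac{4 \left(4 - 3\right)}{3} = \frac{4}{3} \cdot 1 = \frac{4}{3}$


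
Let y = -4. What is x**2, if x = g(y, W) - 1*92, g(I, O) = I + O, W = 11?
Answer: 7225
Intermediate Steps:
x = -85 (x = (-4 + 11) - 1*92 = 7 - 92 = -85)
x**2 = (-85)**2 = 7225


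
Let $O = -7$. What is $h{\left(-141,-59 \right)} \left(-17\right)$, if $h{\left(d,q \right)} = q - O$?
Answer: $884$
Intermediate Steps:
$h{\left(d,q \right)} = 7 + q$ ($h{\left(d,q \right)} = q - -7 = q + 7 = 7 + q$)
$h{\left(-141,-59 \right)} \left(-17\right) = \left(7 - 59\right) \left(-17\right) = \left(-52\right) \left(-17\right) = 884$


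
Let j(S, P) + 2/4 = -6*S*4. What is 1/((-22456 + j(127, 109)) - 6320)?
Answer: -2/63649 ≈ -3.1422e-5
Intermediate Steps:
j(S, P) = -1/2 - 24*S (j(S, P) = -1/2 - 6*S*4 = -1/2 - 24*S)
1/((-22456 + j(127, 109)) - 6320) = 1/((-22456 + (-1/2 - 24*127)) - 6320) = 1/((-22456 + (-1/2 - 3048)) - 6320) = 1/((-22456 - 6097/2) - 6320) = 1/(-51009/2 - 6320) = 1/(-63649/2) = -2/63649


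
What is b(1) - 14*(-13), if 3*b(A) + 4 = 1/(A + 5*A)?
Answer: 3253/18 ≈ 180.72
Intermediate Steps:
b(A) = -4/3 + 1/(18*A) (b(A) = -4/3 + 1/(3*(A + 5*A)) = -4/3 + 1/(3*((6*A))) = -4/3 + (1/(6*A))/3 = -4/3 + 1/(18*A))
b(1) - 14*(-13) = (1/18)*(1 - 24*1)/1 - 14*(-13) = (1/18)*1*(1 - 24) + 182 = (1/18)*1*(-23) + 182 = -23/18 + 182 = 3253/18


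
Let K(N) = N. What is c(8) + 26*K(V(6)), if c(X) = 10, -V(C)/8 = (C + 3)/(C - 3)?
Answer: -614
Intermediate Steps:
V(C) = -8*(3 + C)/(-3 + C) (V(C) = -8*(C + 3)/(C - 3) = -8*(3 + C)/(-3 + C))
c(8) + 26*K(V(6)) = 10 + 26*(8*(-3 - 1*6)/(-3 + 6)) = 10 + 26*(8*(-3 - 6)/3) = 10 + 26*(8*(1/3)*(-9)) = 10 + 26*(-24) = 10 - 624 = -614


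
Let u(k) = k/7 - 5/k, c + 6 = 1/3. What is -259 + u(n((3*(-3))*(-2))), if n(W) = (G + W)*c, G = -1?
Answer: -1655077/6069 ≈ -272.71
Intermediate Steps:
c = -17/3 (c = -6 + 1/3 = -6 + ⅓ = -17/3 ≈ -5.6667)
n(W) = 17/3 - 17*W/3 (n(W) = (-1 + W)*(-17/3) = 17/3 - 17*W/3)
u(k) = -5/k + k/7 (u(k) = k*(⅐) - 5/k = k/7 - 5/k = -5/k + k/7)
-259 + u(n((3*(-3))*(-2))) = -259 + (-5/(17/3 - 17*3*(-3)*(-2)/3) + (17/3 - 17*3*(-3)*(-2)/3)/7) = -259 + (-5/(17/3 - (-51)*(-2)) + (17/3 - (-51)*(-2))/7) = -259 + (-5/(17/3 - 17/3*18) + (17/3 - 17/3*18)/7) = -259 + (-5/(17/3 - 102) + (17/3 - 102)/7) = -259 + (-5/(-289/3) + (⅐)*(-289/3)) = -259 + (-5*(-3/289) - 289/21) = -259 + (15/289 - 289/21) = -259 - 83206/6069 = -1655077/6069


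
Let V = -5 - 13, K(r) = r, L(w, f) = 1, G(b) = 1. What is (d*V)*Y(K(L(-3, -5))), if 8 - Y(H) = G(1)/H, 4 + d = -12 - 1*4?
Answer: 2520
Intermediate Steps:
d = -20 (d = -4 + (-12 - 1*4) = -4 + (-12 - 4) = -4 - 16 = -20)
V = -18
Y(H) = 8 - 1/H
(d*V)*Y(K(L(-3, -5))) = (-20*(-18))*(8 - 1/1) = 360*(8 - 1*1) = 360*(8 - 1) = 360*7 = 2520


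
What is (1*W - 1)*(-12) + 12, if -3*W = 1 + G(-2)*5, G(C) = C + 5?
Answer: 88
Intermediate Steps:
G(C) = 5 + C
W = -16/3 (W = -(1 + (5 - 2)*5)/3 = -(1 + 3*5)/3 = -(1 + 15)/3 = -⅓*16 = -16/3 ≈ -5.3333)
(1*W - 1)*(-12) + 12 = (1*(-16/3) - 1)*(-12) + 12 = (-16/3 - 1)*(-12) + 12 = -19/3*(-12) + 12 = 76 + 12 = 88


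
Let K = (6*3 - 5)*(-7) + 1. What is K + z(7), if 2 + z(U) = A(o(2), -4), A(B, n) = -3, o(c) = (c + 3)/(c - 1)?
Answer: -95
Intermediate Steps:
o(c) = (3 + c)/(-1 + c)
z(U) = -5 (z(U) = -2 - 3 = -5)
K = -90 (K = (18 - 5)*(-7) + 1 = 13*(-7) + 1 = -91 + 1 = -90)
K + z(7) = -90 - 5 = -95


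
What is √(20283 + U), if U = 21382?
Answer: √41665 ≈ 204.12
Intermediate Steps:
√(20283 + U) = √(20283 + 21382) = √41665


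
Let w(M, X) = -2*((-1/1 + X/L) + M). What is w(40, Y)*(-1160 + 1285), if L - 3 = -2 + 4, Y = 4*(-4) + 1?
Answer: -9000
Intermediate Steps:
Y = -15 (Y = -16 + 1 = -15)
L = 5 (L = 3 + (-2 + 4) = 3 + 2 = 5)
w(M, X) = 2 - 2*M - 2*X/5 (w(M, X) = -2*((-1/1 + X/5) + M) = -2*((-1*1 + X*(⅕)) + M) = -2*((-1 + X/5) + M) = -2*(-1 + M + X/5) = 2 - 2*M - 2*X/5)
w(40, Y)*(-1160 + 1285) = (2 - 2*40 - ⅖*(-15))*(-1160 + 1285) = (2 - 80 + 6)*125 = -72*125 = -9000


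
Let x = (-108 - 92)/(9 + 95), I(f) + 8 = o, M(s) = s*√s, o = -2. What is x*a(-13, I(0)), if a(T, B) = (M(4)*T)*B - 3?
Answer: -25925/13 ≈ -1994.2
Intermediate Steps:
M(s) = s^(3/2)
I(f) = -10 (I(f) = -8 - 2 = -10)
a(T, B) = -3 + 8*B*T (a(T, B) = (4^(3/2)*T)*B - 3 = (8*T)*B - 3 = 8*B*T - 3 = -3 + 8*B*T)
x = -25/13 (x = -200/104 = -200*1/104 = -25/13 ≈ -1.9231)
x*a(-13, I(0)) = -25*(-3 + 8*(-10)*(-13))/13 = -25*(-3 + 1040)/13 = -25/13*1037 = -25925/13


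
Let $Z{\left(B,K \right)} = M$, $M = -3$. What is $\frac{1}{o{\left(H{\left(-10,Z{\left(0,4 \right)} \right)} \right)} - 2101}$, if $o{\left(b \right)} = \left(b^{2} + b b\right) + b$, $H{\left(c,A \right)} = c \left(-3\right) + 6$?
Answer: $\frac{1}{527} \approx 0.0018975$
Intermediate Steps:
$Z{\left(B,K \right)} = -3$
$H{\left(c,A \right)} = 6 - 3 c$ ($H{\left(c,A \right)} = - 3 c + 6 = 6 - 3 c$)
$o{\left(b \right)} = b + 2 b^{2}$ ($o{\left(b \right)} = \left(b^{2} + b^{2}\right) + b = 2 b^{2} + b = b + 2 b^{2}$)
$\frac{1}{o{\left(H{\left(-10,Z{\left(0,4 \right)} \right)} \right)} - 2101} = \frac{1}{\left(6 - -30\right) \left(1 + 2 \left(6 - -30\right)\right) - 2101} = \frac{1}{\left(6 + 30\right) \left(1 + 2 \left(6 + 30\right)\right) - 2101} = \frac{1}{36 \left(1 + 2 \cdot 36\right) - 2101} = \frac{1}{36 \left(1 + 72\right) - 2101} = \frac{1}{36 \cdot 73 - 2101} = \frac{1}{2628 - 2101} = \frac{1}{527}$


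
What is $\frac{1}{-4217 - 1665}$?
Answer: $- \frac{1}{5882} \approx -0.00017001$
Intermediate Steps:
$\frac{1}{-4217 - 1665} = \frac{1}{-5882} = - \frac{1}{5882}$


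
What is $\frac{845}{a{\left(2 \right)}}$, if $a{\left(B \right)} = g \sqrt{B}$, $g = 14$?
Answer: $\frac{845 \sqrt{2}}{28} \approx 42.679$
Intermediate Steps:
$a{\left(B \right)} = 14 \sqrt{B}$
$\frac{845}{a{\left(2 \right)}} = \frac{845}{14 \sqrt{2}} = 845 \frac{\sqrt{2}}{28} = \frac{845 \sqrt{2}}{28}$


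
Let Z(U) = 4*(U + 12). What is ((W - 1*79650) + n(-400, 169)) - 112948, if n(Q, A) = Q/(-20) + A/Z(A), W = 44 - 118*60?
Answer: -144520367/724 ≈ -1.9961e+5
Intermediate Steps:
Z(U) = 48 + 4*U (Z(U) = 4*(12 + U) = 48 + 4*U)
W = -7036 (W = 44 - 7080 = -7036)
n(Q, A) = -Q/20 + A/(48 + 4*A) (n(Q, A) = Q/(-20) + A/(48 + 4*A) = Q*(-1/20) + A/(48 + 4*A) = -Q/20 + A/(48 + 4*A))
((W - 1*79650) + n(-400, 169)) - 112948 = ((-7036 - 1*79650) + (5*169 - 1*(-400)*(12 + 169))/(20*(12 + 169))) - 112948 = ((-7036 - 79650) + (1/20)*(845 - 1*(-400)*181)/181) - 112948 = (-86686 + (1/20)*(1/181)*(845 + 72400)) - 112948 = (-86686 + (1/20)*(1/181)*73245) - 112948 = (-86686 + 14649/724) - 112948 = -62746015/724 - 112948 = -144520367/724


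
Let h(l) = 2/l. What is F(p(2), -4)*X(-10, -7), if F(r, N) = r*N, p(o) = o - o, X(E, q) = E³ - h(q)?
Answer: 0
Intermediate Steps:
X(E, q) = E³ - 2/q
p(o) = 0
F(r, N) = N*r
F(p(2), -4)*X(-10, -7) = (-4*0)*((-10)³ - 2/(-7)) = 0*(-1000 - 2*(-⅐)) = 0*(-1000 + 2/7) = 0*(-6998/7) = 0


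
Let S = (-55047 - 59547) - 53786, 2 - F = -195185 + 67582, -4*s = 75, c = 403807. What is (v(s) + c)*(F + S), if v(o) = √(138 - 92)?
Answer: -16465230425 - 40775*√46 ≈ -1.6466e+10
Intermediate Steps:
s = -75/4 (s = -¼*75 = -75/4 ≈ -18.750)
v(o) = √46
F = 127605 (F = 2 - (-195185 + 67582) = 2 - 1*(-127603) = 2 + 127603 = 127605)
S = -168380 (S = -114594 - 53786 = -168380)
(v(s) + c)*(F + S) = (√46 + 403807)*(127605 - 168380) = (403807 + √46)*(-40775) = -16465230425 - 40775*√46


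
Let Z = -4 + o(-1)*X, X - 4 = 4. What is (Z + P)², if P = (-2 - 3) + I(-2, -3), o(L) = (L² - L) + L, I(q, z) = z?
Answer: 16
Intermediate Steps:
X = 8 (X = 4 + 4 = 8)
o(L) = L²
P = -8 (P = (-2 - 3) - 3 = -5 - 3 = -8)
Z = 4 (Z = -4 + (-1)²*8 = -4 + 1*8 = -4 + 8 = 4)
(Z + P)² = (4 - 8)² = (-4)² = 16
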